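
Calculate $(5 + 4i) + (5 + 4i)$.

(5 + 5) + (4 + 4)i = 10 + 8i


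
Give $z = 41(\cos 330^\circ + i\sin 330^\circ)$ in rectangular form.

a = r cos θ = 41 * sqrt(3)/2 = 41*sqrt(3)/2
b = r sin θ = 41 * -1/2 = -41/2
z = 41*sqrt(3)/2 - (41/2)i


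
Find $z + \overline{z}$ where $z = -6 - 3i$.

z + conjugate(z) = (a + bi) + (a - bi) = 2a
= 2 * (-6) = -12


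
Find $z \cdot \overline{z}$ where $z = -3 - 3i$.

z * conjugate(z) = |z|^2 = a^2 + b^2
= (-3)^2 + (-3)^2 = 18


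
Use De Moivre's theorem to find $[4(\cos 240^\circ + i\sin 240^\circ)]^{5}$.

By De Moivre: z^n = r^n(cos(nθ) + i sin(nθ))
= 4^5(cos(5*240°) + i sin(5*240°))
= 1024(cos 120° + i sin 120°)
= -512 + 512*sqrt(3)i


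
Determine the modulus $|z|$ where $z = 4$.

|z| = sqrt(a^2 + b^2) = sqrt(4^2 + 0^2) = sqrt(16) = 4


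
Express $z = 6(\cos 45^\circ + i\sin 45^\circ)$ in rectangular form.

a = r cos θ = 6 * sqrt(2)/2 = 3*sqrt(2)
b = r sin θ = 6 * sqrt(2)/2 = 3*sqrt(2)
z = 3*sqrt(2) + 3*sqrt(2)i


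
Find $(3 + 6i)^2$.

(a + bi)^2 = a^2 - b^2 + 2abi
= 3^2 - 6^2 + 2*3*6i
= -27 + 36i


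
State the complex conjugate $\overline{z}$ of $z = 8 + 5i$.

If z = a + bi, then conjugate(z) = a - bi
conjugate(8 + 5i) = 8 - 5i


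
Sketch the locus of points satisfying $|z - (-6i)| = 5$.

|z - z0| = r describes a circle centered at z0 with radius r
Here z0 = -6i and r = 5
Locus: Circle centered at (0, -6) with radius 5


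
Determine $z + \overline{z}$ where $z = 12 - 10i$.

z + conjugate(z) = (a + bi) + (a - bi) = 2a
= 2 * 12 = 24


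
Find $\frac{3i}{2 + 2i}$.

Multiply numerator and denominator by conjugate (2 - 2i):
= (3i)(2 - 2i) / (2^2 + 2^2)
= (6 + 6i) / 8
Divide through by 2: (3 + 3i) / 4
= 3/4 + (3/4)i


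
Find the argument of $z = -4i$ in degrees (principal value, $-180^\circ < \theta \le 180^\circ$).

a = 0 and b < 0, so z lies on the negative imaginary axis: θ = -90°


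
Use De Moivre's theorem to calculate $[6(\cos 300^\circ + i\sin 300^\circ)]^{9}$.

By De Moivre: z^n = r^n(cos(nθ) + i sin(nθ))
= 6^9(cos(9*300°) + i sin(9*300°))
= 10077696(cos 180° + i sin 180°)
= -10077696


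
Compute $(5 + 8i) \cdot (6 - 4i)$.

(a1*a2 - b1*b2) + (a1*b2 + b1*a2)i
= (30 - (-32)) + (-20 + 48)i
= 62 + 28i


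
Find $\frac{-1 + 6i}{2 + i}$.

Multiply numerator and denominator by conjugate (2 - i):
= (-1 + 6i)(2 - i) / (2^2 + 1^2)
= (4 + 13i) / 5
= 4/5 + (13/5)i


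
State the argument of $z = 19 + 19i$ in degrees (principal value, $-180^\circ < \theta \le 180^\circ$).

θ = arctan(b/a) = arctan(19/19) (quadrant-adjusted) = 45°


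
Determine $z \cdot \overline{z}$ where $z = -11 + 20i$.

z * conjugate(z) = |z|^2 = a^2 + b^2
= (-11)^2 + 20^2 = 521


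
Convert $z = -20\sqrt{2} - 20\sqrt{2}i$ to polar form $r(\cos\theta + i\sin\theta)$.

r = |z| = sqrt(a^2 + b^2) = sqrt((-20*sqrt(2))^2 + (-20*sqrt(2))^2) = sqrt(800 + 800) = sqrt(1600) = 40
θ = arctan(b/a) = arctan(-28.2843/-28.2843) (quadrant-adjusted) = 225°
z = 40(cos 225° + i sin 225°)


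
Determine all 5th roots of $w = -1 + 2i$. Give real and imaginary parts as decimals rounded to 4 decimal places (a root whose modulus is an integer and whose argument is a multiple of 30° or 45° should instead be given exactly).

|w| = sqrt(5) ≈ 2.236068, arg(w) ≈ 116.565051°
Root modulus = sqrt(5)^(1/5) ≈ 1.174619
Root arguments: θ_k = (arg(w) + 360°k)/5 for k = 0, 1, ..., 4
Compute each root as (root modulus)(cos θ_k + i sin θ_k) using full-precision intermediates, then round to 4 decimal places.
Roots: 1.0787 + 0.4649i, -0.1088 + 1.1696i, -1.1459 + 0.2580i, -0.5995 - 1.0101i, 0.7755 - 0.8823i


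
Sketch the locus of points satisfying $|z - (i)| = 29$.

|z - z0| = r describes a circle centered at z0 with radius r
Here z0 = i and r = 29
Locus: Circle centered at (0, 1) with radius 29


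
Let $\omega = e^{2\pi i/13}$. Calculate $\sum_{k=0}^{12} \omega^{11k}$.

Let ζ = ω^11 = e^(2πi·11/13). Since 13 ∤ 11, ζ ≠ 1.
Sum = Σ_{k=0}^{12} ζ^k = (ζ^13 - 1)/(ζ - 1) = (ω^{11·13} - 1)/(ζ - 1) = (1 - 1)/(ζ - 1) = 0


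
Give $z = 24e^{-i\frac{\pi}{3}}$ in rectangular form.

a = r cos θ = 24 * 1/2 = 12
b = r sin θ = 24 * -sqrt(3)/2 = -12*sqrt(3)
z = 12 - 12*sqrt(3)i


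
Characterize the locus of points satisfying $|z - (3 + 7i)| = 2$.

|z - z0| = r describes a circle centered at z0 with radius r
Here z0 = 3 + 7i and r = 2
Locus: Circle centered at (3, 7) with radius 2


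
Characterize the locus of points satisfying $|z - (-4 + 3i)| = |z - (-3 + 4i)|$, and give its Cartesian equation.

|z - z1| = |z - z2| means z is equidistant from z1 and z2,
i.e. the perpendicular bisector of the segment from (-4, 3) to (-3, 4) (midpoint (-7/2, 7/2)).
With z = x + yi, square both sides:
(x - (-4))^2 + (y - 3)^2 = (x - (-3))^2 + (y - 4)^2
The x^2 and y^2 terms cancel: 2x + 2y = 25 - 25 = 0
Simplify: x + y = 0
Locus: Perpendicular bisector of the segment from (-4, 3) to (-3, 4): the line x + y = 0


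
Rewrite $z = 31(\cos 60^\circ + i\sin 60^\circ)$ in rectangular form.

a = r cos θ = 31 * 1/2 = 31/2
b = r sin θ = 31 * sqrt(3)/2 = 31*sqrt(3)/2
z = 31/2 + (31*sqrt(3)/2)i


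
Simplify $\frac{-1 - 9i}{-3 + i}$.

Multiply numerator and denominator by conjugate (-3 - i):
= (-1 - 9i)(-3 - i) / ((-3)^2 + 1^2)
= (-6 + 28i) / 10
Divide through by 2: (-3 + 14i) / 5
= -3/5 + (14/5)i


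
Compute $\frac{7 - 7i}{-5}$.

Divisor is real, so divide each part by -5:
= -7/5 + (7/5)i


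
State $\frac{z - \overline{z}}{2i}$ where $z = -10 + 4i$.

z - conjugate(z) = 2bi
(z - conjugate(z))/(2i) = 2bi/(2i) = b = 4


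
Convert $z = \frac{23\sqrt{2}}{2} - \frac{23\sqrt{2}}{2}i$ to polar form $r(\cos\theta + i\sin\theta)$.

r = |z| = sqrt(a^2 + b^2) = sqrt((23*sqrt(2)/2)^2 + (-23*sqrt(2)/2)^2) = sqrt(529/2 + 529/2) = sqrt(529) = 23
θ = arctan(b/a) = arctan(-16.2635/16.2635) (quadrant-adjusted) = 315°
z = 23(cos 315° + i sin 315°)


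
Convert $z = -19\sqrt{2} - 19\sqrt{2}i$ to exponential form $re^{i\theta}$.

r = |z| = sqrt((-19*sqrt(2))^2 + (-19*sqrt(2))^2) = sqrt(722 + 722) = sqrt(1444) = 38
θ = arctan(b/a) = arctan(-26.8701/-26.8701) (quadrant-adjusted) = 225° = 5π/4
z = 38e^(i*5π/4)


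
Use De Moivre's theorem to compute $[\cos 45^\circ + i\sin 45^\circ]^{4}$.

By De Moivre: z^n = r^n(cos(nθ) + i sin(nθ))
= 1^4(cos(4*45°) + i sin(4*45°))
= 1(cos 180° + i sin 180°)
= -1


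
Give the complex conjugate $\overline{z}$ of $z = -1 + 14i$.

If z = a + bi, then conjugate(z) = a - bi
conjugate(-1 + 14i) = -1 - 14i


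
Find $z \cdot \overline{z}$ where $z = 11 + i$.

z * conjugate(z) = |z|^2 = a^2 + b^2
= 11^2 + 1^2 = 122


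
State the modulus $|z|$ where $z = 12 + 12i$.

|z| = sqrt(a^2 + b^2) = sqrt(12^2 + 12^2) = sqrt(288) = sqrt(288)


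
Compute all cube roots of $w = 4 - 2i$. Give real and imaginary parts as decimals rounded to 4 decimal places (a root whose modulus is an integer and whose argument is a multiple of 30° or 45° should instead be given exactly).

|w| = sqrt(20) ≈ 4.472136, arg(w) ≈ 333.434949°
Root modulus = sqrt(20)^(1/3) ≈ 1.647549
Root arguments: θ_k = (arg(w) + 360°k)/3 for k = 0, 1, ..., 2
Compute each root as (root modulus)(cos θ_k + i sin θ_k) using full-precision intermediates, then round to 4 decimal places.
Roots: -0.5943 + 1.5366i, -1.0336 - 1.2830i, 1.6279 - 0.2536i


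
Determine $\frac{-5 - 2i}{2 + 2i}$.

Multiply numerator and denominator by conjugate (2 - 2i):
= (-5 - 2i)(2 - 2i) / (2^2 + 2^2)
= (-14 + 6i) / 8
Divide through by 2: (-7 + 3i) / 4
= -7/4 + (3/4)i


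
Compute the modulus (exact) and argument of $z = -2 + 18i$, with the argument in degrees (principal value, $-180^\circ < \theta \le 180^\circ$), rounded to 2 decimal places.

|z| = sqrt((-2)^2 + 18^2) = sqrt(328)
arg(z) = arctan(b/a) = arctan(18/-2) (quadrant-adjusted) = 96.34°


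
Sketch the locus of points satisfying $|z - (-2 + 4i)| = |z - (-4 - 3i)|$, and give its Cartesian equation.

|z - z1| = |z - z2| means z is equidistant from z1 and z2,
i.e. the perpendicular bisector of the segment from (-2, 4) to (-4, -3) (midpoint (-3, 1/2)).
With z = x + yi, square both sides:
(x - (-2))^2 + (y - 4)^2 = (x - (-4))^2 + (y - (-3))^2
The x^2 and y^2 terms cancel: -4x + (-14)y = 25 - 20 = 5
Simplify: 4x + 14y = -5
Locus: Perpendicular bisector of the segment from (-2, 4) to (-4, -3): the line 4x + 14y = -5


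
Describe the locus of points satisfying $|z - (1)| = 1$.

|z - z0| = r describes a circle centered at z0 with radius r
Here z0 = 1 and r = 1
Locus: Circle centered at (1, 0) with radius 1


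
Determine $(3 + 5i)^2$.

(a + bi)^2 = a^2 - b^2 + 2abi
= 3^2 - 5^2 + 2*3*5i
= -16 + 30i


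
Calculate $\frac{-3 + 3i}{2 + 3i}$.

Multiply numerator and denominator by conjugate (2 - 3i):
= (-3 + 3i)(2 - 3i) / (2^2 + 3^2)
= (3 + 15i) / 13
= 3/13 + (15/13)i


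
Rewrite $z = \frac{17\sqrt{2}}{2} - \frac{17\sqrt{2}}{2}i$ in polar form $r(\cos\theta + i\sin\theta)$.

r = |z| = sqrt(a^2 + b^2) = sqrt((17*sqrt(2)/2)^2 + (-17*sqrt(2)/2)^2) = sqrt(289/2 + 289/2) = sqrt(289) = 17
θ = arctan(b/a) = arctan(-12.0208/12.0208) (quadrant-adjusted) = 315°
z = 17(cos 315° + i sin 315°)


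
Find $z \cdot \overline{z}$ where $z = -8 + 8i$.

z * conjugate(z) = |z|^2 = a^2 + b^2
= (-8)^2 + 8^2 = 128


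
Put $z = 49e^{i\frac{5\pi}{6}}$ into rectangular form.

a = r cos θ = 49 * -sqrt(3)/2 = -49*sqrt(3)/2
b = r sin θ = 49 * 1/2 = 49/2
z = -49*sqrt(3)/2 + (49/2)i


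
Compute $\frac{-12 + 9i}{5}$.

Divisor is real, so divide each part by 5:
= -12/5 + (9/5)i


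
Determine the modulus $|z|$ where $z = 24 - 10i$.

|z| = sqrt(a^2 + b^2) = sqrt(24^2 + (-10)^2) = sqrt(676) = 26


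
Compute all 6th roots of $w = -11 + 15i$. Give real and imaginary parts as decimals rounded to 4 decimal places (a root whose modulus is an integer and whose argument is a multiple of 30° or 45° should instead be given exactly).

|w| = sqrt(346) ≈ 18.601075, arg(w) ≈ 126.253838°
Root modulus = sqrt(346)^(1/6) ≈ 1.627757
Root arguments: θ_k = (arg(w) + 360°k)/6 for k = 0, 1, ..., 5
Compute each root as (root modulus)(cos θ_k + i sin θ_k) using full-precision intermediates, then round to 4 decimal places.
Roots: 1.5192 + 0.5845i, 0.2535 + 1.6079i, -1.2658 + 1.0234i, -1.5192 - 0.5845i, -0.2535 - 1.6079i, 1.2658 - 1.0234i


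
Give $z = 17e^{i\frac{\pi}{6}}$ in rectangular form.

a = r cos θ = 17 * sqrt(3)/2 = 17*sqrt(3)/2
b = r sin θ = 17 * 1/2 = 17/2
z = 17*sqrt(3)/2 + (17/2)i


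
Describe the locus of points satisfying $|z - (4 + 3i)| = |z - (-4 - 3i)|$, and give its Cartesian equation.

|z - z1| = |z - z2| means z is equidistant from z1 and z2,
i.e. the perpendicular bisector of the segment from (4, 3) to (-4, -3) (midpoint (0, 0)).
With z = x + yi, square both sides:
(x - 4)^2 + (y - 3)^2 = (x - (-4))^2 + (y - (-3))^2
The x^2 and y^2 terms cancel: -16x + (-12)y = 25 - 25 = 0
Simplify: 4x + 3y = 0
Locus: Perpendicular bisector of the segment from (4, 3) to (-4, -3): the line 4x + 3y = 0


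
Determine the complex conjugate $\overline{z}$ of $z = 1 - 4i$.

If z = a + bi, then conjugate(z) = a - bi
conjugate(1 - 4i) = 1 + 4i


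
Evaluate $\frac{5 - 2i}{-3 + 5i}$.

Multiply numerator and denominator by conjugate (-3 - 5i):
= (5 - 2i)(-3 - 5i) / ((-3)^2 + 5^2)
= (-25 - 19i) / 34
= -25/34 - (19/34)i


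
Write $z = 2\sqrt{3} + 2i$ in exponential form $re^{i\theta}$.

r = |z| = sqrt((2*sqrt(3))^2 + (2)^2) = sqrt(12 + 4) = sqrt(16) = 4
θ = arctan(b/a) = arctan(2/3.4641) (quadrant-adjusted) = 30° = π/6
z = 4e^(i*π/6)


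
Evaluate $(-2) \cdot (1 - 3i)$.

(a1*a2 - b1*b2) + (a1*b2 + b1*a2)i
= (-2 - 0) + (6 + 0)i
= -2 + 6i


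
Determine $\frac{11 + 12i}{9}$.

Divisor is real, so divide each part by 9:
= 11/9 + (4/3)i


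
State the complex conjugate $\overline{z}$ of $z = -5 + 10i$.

If z = a + bi, then conjugate(z) = a - bi
conjugate(-5 + 10i) = -5 - 10i


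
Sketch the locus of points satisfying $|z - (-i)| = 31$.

|z - z0| = r describes a circle centered at z0 with radius r
Here z0 = -i and r = 31
Locus: Circle centered at (0, -1) with radius 31


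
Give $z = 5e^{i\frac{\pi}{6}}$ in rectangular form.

a = r cos θ = 5 * sqrt(3)/2 = 5*sqrt(3)/2
b = r sin θ = 5 * 1/2 = 5/2
z = 5*sqrt(3)/2 + (5/2)i


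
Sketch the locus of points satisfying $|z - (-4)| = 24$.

|z - z0| = r describes a circle centered at z0 with radius r
Here z0 = -4 and r = 24
Locus: Circle centered at (-4, 0) with radius 24


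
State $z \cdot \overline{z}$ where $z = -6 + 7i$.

z * conjugate(z) = |z|^2 = a^2 + b^2
= (-6)^2 + 7^2 = 85


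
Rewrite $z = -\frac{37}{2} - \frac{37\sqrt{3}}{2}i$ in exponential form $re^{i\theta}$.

r = |z| = sqrt((-37/2)^2 + (-37*sqrt(3)/2)^2) = sqrt(1369/4 + 4107/4) = sqrt(1369) = 37
θ = arctan(b/a) = arctan(-32.0429/-18.5) (quadrant-adjusted) = 240° = 4π/3
z = 37e^(i*4π/3)


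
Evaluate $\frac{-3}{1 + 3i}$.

Multiply numerator and denominator by conjugate (1 - 3i):
= (-3)(1 - 3i) / (1^2 + 3^2)
= (-3 + 9i) / 10
= -3/10 + (9/10)i


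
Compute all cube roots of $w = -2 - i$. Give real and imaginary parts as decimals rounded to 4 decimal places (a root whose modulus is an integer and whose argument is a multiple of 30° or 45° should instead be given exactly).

|w| = sqrt(5) ≈ 2.236068, arg(w) ≈ 206.565051°
Root modulus = sqrt(5)^(1/3) ≈ 1.307660
Root arguments: θ_k = (arg(w) + 360°k)/3 for k = 0, 1, ..., 2
Compute each root as (root modulus)(cos θ_k + i sin θ_k) using full-precision intermediates, then round to 4 decimal places.
Roots: 0.4717 + 1.2196i, -1.2921 - 0.2013i, 0.8204 - 1.0183i


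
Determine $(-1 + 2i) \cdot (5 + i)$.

(a1*a2 - b1*b2) + (a1*b2 + b1*a2)i
= (-5 - 2) + (-1 + 10)i
= -7 + 9i


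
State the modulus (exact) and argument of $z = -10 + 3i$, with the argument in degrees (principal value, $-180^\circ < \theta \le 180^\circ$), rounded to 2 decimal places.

|z| = sqrt((-10)^2 + 3^2) = sqrt(109)
arg(z) = arctan(b/a) = arctan(3/-10) (quadrant-adjusted) = 163.30°


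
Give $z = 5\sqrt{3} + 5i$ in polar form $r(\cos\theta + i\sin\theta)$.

r = |z| = sqrt(a^2 + b^2) = sqrt((5*sqrt(3))^2 + (5)^2) = sqrt(75 + 25) = sqrt(100) = 10
θ = arctan(b/a) = arctan(5/8.6603) (quadrant-adjusted) = 30°
z = 10(cos 30° + i sin 30°)


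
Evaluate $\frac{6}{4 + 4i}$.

Multiply numerator and denominator by conjugate (4 - 4i):
= (6)(4 - 4i) / (4^2 + 4^2)
= (24 - 24i) / 32
Divide through by 8: (3 - 3i) / 4
= 3/4 - (3/4)i


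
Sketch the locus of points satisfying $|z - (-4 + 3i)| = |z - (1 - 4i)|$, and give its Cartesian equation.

|z - z1| = |z - z2| means z is equidistant from z1 and z2,
i.e. the perpendicular bisector of the segment from (-4, 3) to (1, -4) (midpoint (-3/2, -1/2)).
With z = x + yi, square both sides:
(x - (-4))^2 + (y - 3)^2 = (x - 1)^2 + (y - (-4))^2
The x^2 and y^2 terms cancel: 10x + (-14)y = 17 - 25 = -8
Simplify: 5x - 7y = -4
Locus: Perpendicular bisector of the segment from (-4, 3) to (1, -4): the line 5x - 7y = -4


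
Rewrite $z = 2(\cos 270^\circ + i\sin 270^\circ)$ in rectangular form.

a = r cos θ = 2 * 0 = 0
b = r sin θ = 2 * -1 = -2
z = -2i


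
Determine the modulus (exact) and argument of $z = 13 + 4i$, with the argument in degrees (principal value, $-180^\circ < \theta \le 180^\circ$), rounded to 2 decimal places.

|z| = sqrt(13^2 + 4^2) = sqrt(185)
arg(z) = arctan(b/a) = arctan(4/13) (quadrant-adjusted) = 17.10°


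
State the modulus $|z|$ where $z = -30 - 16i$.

|z| = sqrt(a^2 + b^2) = sqrt((-30)^2 + (-16)^2) = sqrt(1156) = 34


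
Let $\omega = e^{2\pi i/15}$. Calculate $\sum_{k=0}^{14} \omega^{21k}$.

Let ζ = ω^21 = e^(2πi·21/15). Since 15 ∤ 21, ζ ≠ 1.
Sum = Σ_{k=0}^{14} ζ^k = (ζ^15 - 1)/(ζ - 1) = (ω^{21·15} - 1)/(ζ - 1) = (1 - 1)/(ζ - 1) = 0


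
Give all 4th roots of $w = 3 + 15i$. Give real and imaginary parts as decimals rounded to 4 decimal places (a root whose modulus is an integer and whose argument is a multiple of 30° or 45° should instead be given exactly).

|w| = sqrt(234) ≈ 15.297059, arg(w) ≈ 78.690068°
Root modulus = sqrt(234)^(1/4) ≈ 1.977662
Root arguments: θ_k = (arg(w) + 360°k)/4 for k = 0, 1, ..., 3
Compute each root as (root modulus)(cos θ_k + i sin θ_k) using full-precision intermediates, then round to 4 decimal places.
Roots: 1.8622 + 0.6658i, -0.6658 + 1.8622i, -1.8622 - 0.6658i, 0.6658 - 1.8622i


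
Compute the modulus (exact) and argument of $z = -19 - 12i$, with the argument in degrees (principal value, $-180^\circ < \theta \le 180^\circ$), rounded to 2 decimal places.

|z| = sqrt((-19)^2 + (-12)^2) = sqrt(505)
arg(z) = arctan(b/a) = arctan(-12/-19) (quadrant-adjusted) = -147.72°


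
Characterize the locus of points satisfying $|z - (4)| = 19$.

|z - z0| = r describes a circle centered at z0 with radius r
Here z0 = 4 and r = 19
Locus: Circle centered at (4, 0) with radius 19


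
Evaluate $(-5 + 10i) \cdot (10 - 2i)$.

(a1*a2 - b1*b2) + (a1*b2 + b1*a2)i
= (-50 - (-20)) + (10 + 100)i
= -30 + 110i


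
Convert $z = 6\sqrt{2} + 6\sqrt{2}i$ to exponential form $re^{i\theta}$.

r = |z| = sqrt((6*sqrt(2))^2 + (6*sqrt(2))^2) = sqrt(72 + 72) = sqrt(144) = 12
θ = arctan(b/a) = arctan(8.4853/8.4853) (quadrant-adjusted) = 45° = π/4
z = 12e^(i*π/4)


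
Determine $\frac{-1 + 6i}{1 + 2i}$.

Multiply numerator and denominator by conjugate (1 - 2i):
= (-1 + 6i)(1 - 2i) / (1^2 + 2^2)
= (11 + 8i) / 5
= 11/5 + (8/5)i


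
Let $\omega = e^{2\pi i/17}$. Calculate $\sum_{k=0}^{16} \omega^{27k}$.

Let ζ = ω^27 = e^(2πi·27/17). Since 17 ∤ 27, ζ ≠ 1.
Sum = Σ_{k=0}^{16} ζ^k = (ζ^17 - 1)/(ζ - 1) = (ω^{27·17} - 1)/(ζ - 1) = (1 - 1)/(ζ - 1) = 0


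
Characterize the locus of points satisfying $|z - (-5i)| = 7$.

|z - z0| = r describes a circle centered at z0 with radius r
Here z0 = -5i and r = 7
Locus: Circle centered at (0, -5) with radius 7


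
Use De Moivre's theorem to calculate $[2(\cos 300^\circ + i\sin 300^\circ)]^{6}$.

By De Moivre: z^n = r^n(cos(nθ) + i sin(nθ))
= 2^6(cos(6*300°) + i sin(6*300°))
= 64(cos 0° + i sin 0°)
= 64


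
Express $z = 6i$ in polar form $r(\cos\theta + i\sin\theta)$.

r = |z| = sqrt(a^2 + b^2) = sqrt((0)^2 + (6)^2) = sqrt(0 + 36) = sqrt(36) = 6
a = 0 and b > 0, so z lies on the positive imaginary axis: θ = 90°
z = 6(cos 90° + i sin 90°)


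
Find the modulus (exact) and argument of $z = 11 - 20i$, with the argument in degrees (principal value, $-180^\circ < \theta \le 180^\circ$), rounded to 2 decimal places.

|z| = sqrt(11^2 + (-20)^2) = sqrt(521)
arg(z) = arctan(b/a) = arctan(-20/11) (quadrant-adjusted) = -61.19°


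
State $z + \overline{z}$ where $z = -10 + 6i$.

z + conjugate(z) = (a + bi) + (a - bi) = 2a
= 2 * (-10) = -20


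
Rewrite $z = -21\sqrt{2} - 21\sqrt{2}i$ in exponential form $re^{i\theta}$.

r = |z| = sqrt((-21*sqrt(2))^2 + (-21*sqrt(2))^2) = sqrt(882 + 882) = sqrt(1764) = 42
θ = arctan(b/a) = arctan(-29.6985/-29.6985) (quadrant-adjusted) = 225° = 5π/4
z = 42e^(i*5π/4)


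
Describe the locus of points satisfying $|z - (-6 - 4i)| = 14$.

|z - z0| = r describes a circle centered at z0 with radius r
Here z0 = -6 - 4i and r = 14
Locus: Circle centered at (-6, -4) with radius 14


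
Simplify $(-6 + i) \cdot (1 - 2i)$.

(a1*a2 - b1*b2) + (a1*b2 + b1*a2)i
= (-6 - (-2)) + (12 + 1)i
= -4 + 13i


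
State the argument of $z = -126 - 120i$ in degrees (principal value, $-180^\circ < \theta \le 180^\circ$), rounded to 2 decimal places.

θ = arctan(b/a) = arctan(-120/-126) (quadrant-adjusted) = -136.40°


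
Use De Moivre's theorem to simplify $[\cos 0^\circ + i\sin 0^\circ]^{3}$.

By De Moivre: z^n = r^n(cos(nθ) + i sin(nθ))
= 1^3(cos(3*0°) + i sin(3*0°))
= 1(cos 0° + i sin 0°)
= 1


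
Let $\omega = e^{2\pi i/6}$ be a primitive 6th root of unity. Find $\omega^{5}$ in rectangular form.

ω^5 = e^(2πi·5/6) = e^(i·5π/3)
= cos(5π/3) + i sin(5π/3)
= 1/2 - (sqrt(3)/2)i


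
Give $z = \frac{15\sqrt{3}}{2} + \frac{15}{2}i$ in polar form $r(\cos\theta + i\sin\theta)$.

r = |z| = sqrt(a^2 + b^2) = sqrt((15*sqrt(3)/2)^2 + (15/2)^2) = sqrt(675/4 + 225/4) = sqrt(225) = 15
θ = arctan(b/a) = arctan(7.5/12.9904) (quadrant-adjusted) = 30°
z = 15(cos 30° + i sin 30°)


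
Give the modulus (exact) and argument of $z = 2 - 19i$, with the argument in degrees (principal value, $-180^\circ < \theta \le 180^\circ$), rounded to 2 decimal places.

|z| = sqrt(2^2 + (-19)^2) = sqrt(365)
arg(z) = arctan(b/a) = arctan(-19/2) (quadrant-adjusted) = -83.99°


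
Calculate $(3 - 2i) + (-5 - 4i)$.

(3 + (-5)) + (-2 + (-4))i = -2 - 6i


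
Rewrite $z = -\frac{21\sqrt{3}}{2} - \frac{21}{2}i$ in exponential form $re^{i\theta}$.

r = |z| = sqrt((-21*sqrt(3)/2)^2 + (-21/2)^2) = sqrt(1323/4 + 441/4) = sqrt(441) = 21
θ = arctan(b/a) = arctan(-10.5/-18.1865) (quadrant-adjusted) = -150° = -5π/6
z = 21e^(-i*5π/6)


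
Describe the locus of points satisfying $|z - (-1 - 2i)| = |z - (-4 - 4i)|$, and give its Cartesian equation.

|z - z1| = |z - z2| means z is equidistant from z1 and z2,
i.e. the perpendicular bisector of the segment from (-1, -2) to (-4, -4) (midpoint (-5/2, -3)).
With z = x + yi, square both sides:
(x - (-1))^2 + (y - (-2))^2 = (x - (-4))^2 + (y - (-4))^2
The x^2 and y^2 terms cancel: -6x + (-4)y = 32 - 5 = 27
Simplify: 6x + 4y = -27
Locus: Perpendicular bisector of the segment from (-1, -2) to (-4, -4): the line 6x + 4y = -27


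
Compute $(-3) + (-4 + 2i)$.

(-3 + (-4)) + (0 + 2)i = -7 + 2i


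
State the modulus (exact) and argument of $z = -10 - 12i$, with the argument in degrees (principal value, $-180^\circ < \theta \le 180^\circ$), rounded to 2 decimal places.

|z| = sqrt((-10)^2 + (-12)^2) = sqrt(244)
arg(z) = arctan(b/a) = arctan(-12/-10) (quadrant-adjusted) = -129.81°


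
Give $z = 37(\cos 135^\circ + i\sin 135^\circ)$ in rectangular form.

a = r cos θ = 37 * -sqrt(2)/2 = -37*sqrt(2)/2
b = r sin θ = 37 * sqrt(2)/2 = 37*sqrt(2)/2
z = -37*sqrt(2)/2 + (37*sqrt(2)/2)i


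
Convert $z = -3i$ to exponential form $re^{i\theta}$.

r = |z| = sqrt((0)^2 + (-3)^2) = sqrt(0 + 9) = sqrt(9) = 3
a = 0 and b < 0, so z lies on the negative imaginary axis: θ = -90° = -π/2
z = 3e^(-i*π/2)


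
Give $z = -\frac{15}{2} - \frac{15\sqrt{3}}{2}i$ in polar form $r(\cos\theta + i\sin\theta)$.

r = |z| = sqrt(a^2 + b^2) = sqrt((-15/2)^2 + (-15*sqrt(3)/2)^2) = sqrt(225/4 + 675/4) = sqrt(225) = 15
θ = arctan(b/a) = arctan(-12.9904/-7.5) (quadrant-adjusted) = 240°
z = 15(cos 240° + i sin 240°)


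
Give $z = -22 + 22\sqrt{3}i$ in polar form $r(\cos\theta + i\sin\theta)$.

r = |z| = sqrt(a^2 + b^2) = sqrt((-22)^2 + (22*sqrt(3))^2) = sqrt(484 + 1452) = sqrt(1936) = 44
θ = arctan(b/a) = arctan(38.1051/-22) (quadrant-adjusted) = 120°
z = 44(cos 120° + i sin 120°)


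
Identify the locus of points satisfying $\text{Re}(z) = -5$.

Re(z) = x where z = x + yi; the equation x = -5 is satisfied by all points with that x-coordinate
Locus: Vertical line x = -5


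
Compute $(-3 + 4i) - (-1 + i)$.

(-3 - (-1)) + (4 - 1)i = -2 + 3i


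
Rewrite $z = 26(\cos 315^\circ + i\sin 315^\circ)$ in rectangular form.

a = r cos θ = 26 * sqrt(2)/2 = 13*sqrt(2)
b = r sin θ = 26 * -sqrt(2)/2 = -13*sqrt(2)
z = 13*sqrt(2) - 13*sqrt(2)i


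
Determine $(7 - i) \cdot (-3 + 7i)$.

(a1*a2 - b1*b2) + (a1*b2 + b1*a2)i
= (-21 - (-7)) + (49 + 3)i
= -14 + 52i


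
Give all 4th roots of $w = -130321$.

|w| = 130321, arg(w) = 180°
Root modulus = 130321^(1/4) = 19
Root arguments: θ_k = (180° + 360°k)/4 for k = 0, 1, ..., 3
Roots: 19*sqrt(2)/2 + (19*sqrt(2)/2)i, -19*sqrt(2)/2 + (19*sqrt(2)/2)i, -19*sqrt(2)/2 - (19*sqrt(2)/2)i, 19*sqrt(2)/2 - (19*sqrt(2)/2)i


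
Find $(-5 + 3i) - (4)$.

(-5 - 4) + (3 - 0)i = -9 + 3i


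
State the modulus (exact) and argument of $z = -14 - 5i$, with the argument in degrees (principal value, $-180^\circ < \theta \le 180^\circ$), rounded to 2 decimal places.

|z| = sqrt((-14)^2 + (-5)^2) = sqrt(221)
arg(z) = arctan(b/a) = arctan(-5/-14) (quadrant-adjusted) = -160.35°


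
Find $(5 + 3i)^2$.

(a + bi)^2 = a^2 - b^2 + 2abi
= 5^2 - 3^2 + 2*5*3i
= 16 + 30i


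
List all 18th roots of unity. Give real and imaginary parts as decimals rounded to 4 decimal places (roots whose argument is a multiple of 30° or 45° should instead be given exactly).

ω_k = e^(2πik/18) = cos(2πk/18) + i sin(2πk/18) for k = 0, 1, ..., 17
Roots: 1, 0.9397 + 0.3420i, 0.7660 + 0.6428i, 1/2 + (sqrt(3)/2)i, 0.1736 + 0.9848i, -0.1736 + 0.9848i, -1/2 + (sqrt(3)/2)i, -0.7660 + 0.6428i, -0.9397 + 0.3420i, -1, -0.9397 - 0.3420i, -0.7660 - 0.6428i, -1/2 - (sqrt(3)/2)i, -0.1736 - 0.9848i, 0.1736 - 0.9848i, 1/2 - (sqrt(3)/2)i, 0.7660 - 0.6428i, 0.9397 - 0.3420i


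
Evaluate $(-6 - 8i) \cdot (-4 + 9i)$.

(a1*a2 - b1*b2) + (a1*b2 + b1*a2)i
= (24 - (-72)) + (-54 + 32)i
= 96 - 22i


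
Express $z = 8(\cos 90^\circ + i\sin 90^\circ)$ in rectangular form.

a = r cos θ = 8 * 0 = 0
b = r sin θ = 8 * 1 = 8
z = 8i


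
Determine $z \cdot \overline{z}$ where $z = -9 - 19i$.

z * conjugate(z) = |z|^2 = a^2 + b^2
= (-9)^2 + (-19)^2 = 442


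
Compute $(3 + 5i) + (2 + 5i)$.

(3 + 2) + (5 + 5)i = 5 + 10i


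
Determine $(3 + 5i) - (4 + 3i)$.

(3 - 4) + (5 - 3)i = -1 + 2i


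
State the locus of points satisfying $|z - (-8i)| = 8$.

|z - z0| = r describes a circle centered at z0 with radius r
Here z0 = -8i and r = 8
Locus: Circle centered at (0, -8) with radius 8


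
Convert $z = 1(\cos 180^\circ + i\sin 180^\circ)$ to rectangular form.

a = r cos θ = 1 * -1 = -1
b = r sin θ = 1 * 0 = 0
z = -1


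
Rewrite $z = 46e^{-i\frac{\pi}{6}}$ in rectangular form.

a = r cos θ = 46 * sqrt(3)/2 = 23*sqrt(3)
b = r sin θ = 46 * -1/2 = -23
z = 23*sqrt(3) - 23i


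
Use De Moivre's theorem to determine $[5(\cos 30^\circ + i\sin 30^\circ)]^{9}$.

By De Moivre: z^n = r^n(cos(nθ) + i sin(nθ))
= 5^9(cos(9*30°) + i sin(9*30°))
= 1953125(cos 270° + i sin 270°)
= -1953125i


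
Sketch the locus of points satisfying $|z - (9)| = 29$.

|z - z0| = r describes a circle centered at z0 with radius r
Here z0 = 9 and r = 29
Locus: Circle centered at (9, 0) with radius 29


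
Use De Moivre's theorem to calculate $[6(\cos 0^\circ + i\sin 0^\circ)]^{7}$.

By De Moivre: z^n = r^n(cos(nθ) + i sin(nθ))
= 6^7(cos(7*0°) + i sin(7*0°))
= 279936(cos 0° + i sin 0°)
= 279936


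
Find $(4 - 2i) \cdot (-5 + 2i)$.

(a1*a2 - b1*b2) + (a1*b2 + b1*a2)i
= (-20 - (-4)) + (8 + 10)i
= -16 + 18i


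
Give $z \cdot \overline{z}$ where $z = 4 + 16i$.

z * conjugate(z) = |z|^2 = a^2 + b^2
= 4^2 + 16^2 = 272


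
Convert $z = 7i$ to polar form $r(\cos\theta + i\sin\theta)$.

r = |z| = sqrt(a^2 + b^2) = sqrt((0)^2 + (7)^2) = sqrt(0 + 49) = sqrt(49) = 7
a = 0 and b > 0, so z lies on the positive imaginary axis: θ = 90°
z = 7(cos 90° + i sin 90°)


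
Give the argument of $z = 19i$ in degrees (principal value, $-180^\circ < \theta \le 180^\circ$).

a = 0 and b > 0, so z lies on the positive imaginary axis: θ = 90°


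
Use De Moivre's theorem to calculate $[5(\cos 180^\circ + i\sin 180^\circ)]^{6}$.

By De Moivre: z^n = r^n(cos(nθ) + i sin(nθ))
= 5^6(cos(6*180°) + i sin(6*180°))
= 15625(cos 0° + i sin 0°)
= 15625


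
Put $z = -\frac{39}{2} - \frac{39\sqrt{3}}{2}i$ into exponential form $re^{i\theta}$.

r = |z| = sqrt((-39/2)^2 + (-39*sqrt(3)/2)^2) = sqrt(1521/4 + 4563/4) = sqrt(1521) = 39
θ = arctan(b/a) = arctan(-33.775/-19.5) (quadrant-adjusted) = 240° = 4π/3
z = 39e^(i*4π/3)


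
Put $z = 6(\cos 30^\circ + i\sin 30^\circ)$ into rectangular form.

a = r cos θ = 6 * sqrt(3)/2 = 3*sqrt(3)
b = r sin θ = 6 * 1/2 = 3
z = 3*sqrt(3) + 3i


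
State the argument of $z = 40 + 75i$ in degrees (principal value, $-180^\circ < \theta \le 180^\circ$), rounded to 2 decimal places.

θ = arctan(b/a) = arctan(75/40) (quadrant-adjusted) = 61.93°


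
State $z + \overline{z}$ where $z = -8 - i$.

z + conjugate(z) = (a + bi) + (a - bi) = 2a
= 2 * (-8) = -16


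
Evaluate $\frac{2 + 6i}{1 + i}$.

Multiply numerator and denominator by conjugate (1 - i):
= (2 + 6i)(1 - i) / (1^2 + 1^2)
= (8 + 4i) / 2
= 4 + 2i


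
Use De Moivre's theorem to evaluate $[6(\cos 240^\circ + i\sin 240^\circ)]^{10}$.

By De Moivre: z^n = r^n(cos(nθ) + i sin(nθ))
= 6^10(cos(10*240°) + i sin(10*240°))
= 60466176(cos 240° + i sin 240°)
= -30233088 - 30233088*sqrt(3)i


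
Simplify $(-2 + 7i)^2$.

(a + bi)^2 = a^2 - b^2 + 2abi
= (-2)^2 - 7^2 + 2*(-2)*7i
= -45 - 28i


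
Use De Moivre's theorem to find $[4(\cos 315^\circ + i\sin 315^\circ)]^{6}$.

By De Moivre: z^n = r^n(cos(nθ) + i sin(nθ))
= 4^6(cos(6*315°) + i sin(6*315°))
= 4096(cos 90° + i sin 90°)
= 4096i


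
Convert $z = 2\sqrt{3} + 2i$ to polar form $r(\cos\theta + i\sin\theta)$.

r = |z| = sqrt(a^2 + b^2) = sqrt((2*sqrt(3))^2 + (2)^2) = sqrt(12 + 4) = sqrt(16) = 4
θ = arctan(b/a) = arctan(2/3.4641) (quadrant-adjusted) = 30°
z = 4(cos 30° + i sin 30°)


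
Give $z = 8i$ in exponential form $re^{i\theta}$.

r = |z| = sqrt((0)^2 + (8)^2) = sqrt(0 + 64) = sqrt(64) = 8
a = 0 and b > 0, so z lies on the positive imaginary axis: θ = 90° = π/2
z = 8e^(i*π/2)


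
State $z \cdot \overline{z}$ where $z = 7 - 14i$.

z * conjugate(z) = |z|^2 = a^2 + b^2
= 7^2 + (-14)^2 = 245


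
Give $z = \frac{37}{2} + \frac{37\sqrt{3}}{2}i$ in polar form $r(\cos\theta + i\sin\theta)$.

r = |z| = sqrt(a^2 + b^2) = sqrt((37/2)^2 + (37*sqrt(3)/2)^2) = sqrt(1369/4 + 4107/4) = sqrt(1369) = 37
θ = arctan(b/a) = arctan(32.0429/18.5) (quadrant-adjusted) = 60°
z = 37(cos 60° + i sin 60°)


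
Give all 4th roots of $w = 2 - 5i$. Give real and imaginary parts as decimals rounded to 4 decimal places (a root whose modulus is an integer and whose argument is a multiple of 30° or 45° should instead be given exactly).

|w| = sqrt(29) ≈ 5.385165, arg(w) ≈ 291.801409°
Root modulus = sqrt(29)^(1/4) ≈ 1.523350
Root arguments: θ_k = (arg(w) + 360°k)/4 for k = 0, 1, ..., 3
Compute each root as (root modulus)(cos θ_k + i sin θ_k) using full-precision intermediates, then round to 4 decimal places.
Roots: 0.4466 + 1.4564i, -1.4564 + 0.4466i, -0.4466 - 1.4564i, 1.4564 - 0.4466i


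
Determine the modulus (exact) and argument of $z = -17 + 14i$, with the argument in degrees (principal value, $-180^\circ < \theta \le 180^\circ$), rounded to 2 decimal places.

|z| = sqrt((-17)^2 + 14^2) = sqrt(485)
arg(z) = arctan(b/a) = arctan(14/-17) (quadrant-adjusted) = 140.53°


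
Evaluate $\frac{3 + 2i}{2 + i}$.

Multiply numerator and denominator by conjugate (2 - i):
= (3 + 2i)(2 - i) / (2^2 + 1^2)
= (8 + i) / 5
= 8/5 + (1/5)i


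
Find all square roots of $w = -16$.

|w| = 16, arg(w) = 180°
Root modulus = 16^(1/2) = 4
Root arguments: θ_k = (180° + 360°k)/2 for k = 0, 1, ..., 1
Roots: 4i, -4i


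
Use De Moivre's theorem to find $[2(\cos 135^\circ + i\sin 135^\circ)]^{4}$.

By De Moivre: z^n = r^n(cos(nθ) + i sin(nθ))
= 2^4(cos(4*135°) + i sin(4*135°))
= 16(cos 180° + i sin 180°)
= -16


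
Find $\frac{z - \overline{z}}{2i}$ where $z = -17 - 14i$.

z - conjugate(z) = 2bi
(z - conjugate(z))/(2i) = 2bi/(2i) = b = -14


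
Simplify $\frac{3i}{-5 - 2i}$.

Multiply numerator and denominator by conjugate (-5 + 2i):
= (3i)(-5 + 2i) / ((-5)^2 + (-2)^2)
= (-6 - 15i) / 29
= -6/29 - (15/29)i


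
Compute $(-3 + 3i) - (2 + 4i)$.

(-3 - 2) + (3 - 4)i = -5 - i


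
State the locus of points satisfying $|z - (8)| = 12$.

|z - z0| = r describes a circle centered at z0 with radius r
Here z0 = 8 and r = 12
Locus: Circle centered at (8, 0) with radius 12


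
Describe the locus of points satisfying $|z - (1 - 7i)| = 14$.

|z - z0| = r describes a circle centered at z0 with radius r
Here z0 = 1 - 7i and r = 14
Locus: Circle centered at (1, -7) with radius 14


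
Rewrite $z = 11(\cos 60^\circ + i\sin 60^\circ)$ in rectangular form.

a = r cos θ = 11 * 1/2 = 11/2
b = r sin θ = 11 * sqrt(3)/2 = 11*sqrt(3)/2
z = 11/2 + (11*sqrt(3)/2)i


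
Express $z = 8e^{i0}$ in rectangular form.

a = r cos θ = 8 * 1 = 8
b = r sin θ = 8 * 0 = 0
z = 8


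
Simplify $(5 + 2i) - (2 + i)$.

(5 - 2) + (2 - 1)i = 3 + i


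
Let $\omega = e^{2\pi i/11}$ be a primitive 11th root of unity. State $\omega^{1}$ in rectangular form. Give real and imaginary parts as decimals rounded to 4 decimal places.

ω^1 = e^(2πi·1/11) = e^(i·2π/11)
= cos(2π/11) + i sin(2π/11)
= 0.8413 + 0.5406i


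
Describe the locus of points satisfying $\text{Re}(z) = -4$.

Re(z) = x where z = x + yi; the equation x = -4 is satisfied by all points with that x-coordinate
Locus: Vertical line x = -4


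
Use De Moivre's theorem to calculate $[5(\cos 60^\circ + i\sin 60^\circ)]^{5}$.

By De Moivre: z^n = r^n(cos(nθ) + i sin(nθ))
= 5^5(cos(5*60°) + i sin(5*60°))
= 3125(cos 300° + i sin 300°)
= 3125/2 - (3125*sqrt(3)/2)i


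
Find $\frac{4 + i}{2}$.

Divisor is real, so divide each part by 2:
= 2 + (1/2)i


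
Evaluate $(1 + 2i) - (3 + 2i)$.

(1 - 3) + (2 - 2)i = -2


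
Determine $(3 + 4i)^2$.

(a + bi)^2 = a^2 - b^2 + 2abi
= 3^2 - 4^2 + 2*3*4i
= -7 + 24i


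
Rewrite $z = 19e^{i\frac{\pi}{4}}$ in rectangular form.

a = r cos θ = 19 * sqrt(2)/2 = 19*sqrt(2)/2
b = r sin θ = 19 * sqrt(2)/2 = 19*sqrt(2)/2
z = 19*sqrt(2)/2 + (19*sqrt(2)/2)i


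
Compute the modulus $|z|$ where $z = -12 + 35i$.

|z| = sqrt(a^2 + b^2) = sqrt((-12)^2 + 35^2) = sqrt(1369) = 37


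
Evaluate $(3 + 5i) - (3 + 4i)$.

(3 - 3) + (5 - 4)i = i


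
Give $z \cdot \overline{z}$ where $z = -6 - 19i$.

z * conjugate(z) = |z|^2 = a^2 + b^2
= (-6)^2 + (-19)^2 = 397


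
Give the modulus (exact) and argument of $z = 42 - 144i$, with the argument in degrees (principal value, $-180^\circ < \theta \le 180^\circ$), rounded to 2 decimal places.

|z| = sqrt(42^2 + (-144)^2) = 150
arg(z) = arctan(b/a) = arctan(-144/42) (quadrant-adjusted) = -73.74°


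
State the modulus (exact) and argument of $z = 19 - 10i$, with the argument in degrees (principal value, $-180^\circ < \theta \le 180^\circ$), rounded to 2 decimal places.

|z| = sqrt(19^2 + (-10)^2) = sqrt(461)
arg(z) = arctan(b/a) = arctan(-10/19) (quadrant-adjusted) = -27.76°


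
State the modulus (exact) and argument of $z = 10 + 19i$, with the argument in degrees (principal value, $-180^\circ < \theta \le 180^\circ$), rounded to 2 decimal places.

|z| = sqrt(10^2 + 19^2) = sqrt(461)
arg(z) = arctan(b/a) = arctan(19/10) (quadrant-adjusted) = 62.24°


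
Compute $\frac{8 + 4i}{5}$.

Divisor is real, so divide each part by 5:
= 8/5 + (4/5)i


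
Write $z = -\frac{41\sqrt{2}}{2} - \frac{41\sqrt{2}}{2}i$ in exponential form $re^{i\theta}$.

r = |z| = sqrt((-41*sqrt(2)/2)^2 + (-41*sqrt(2)/2)^2) = sqrt(1681/2 + 1681/2) = sqrt(1681) = 41
θ = arctan(b/a) = arctan(-28.9914/-28.9914) (quadrant-adjusted) = 225° = 5π/4
z = 41e^(i*5π/4)


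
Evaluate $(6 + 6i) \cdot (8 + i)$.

(a1*a2 - b1*b2) + (a1*b2 + b1*a2)i
= (48 - 6) + (6 + 48)i
= 42 + 54i


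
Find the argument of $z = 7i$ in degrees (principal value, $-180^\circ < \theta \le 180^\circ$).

a = 0 and b > 0, so z lies on the positive imaginary axis: θ = 90°


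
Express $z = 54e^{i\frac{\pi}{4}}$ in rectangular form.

a = r cos θ = 54 * sqrt(2)/2 = 27*sqrt(2)
b = r sin θ = 54 * sqrt(2)/2 = 27*sqrt(2)
z = 27*sqrt(2) + 27*sqrt(2)i


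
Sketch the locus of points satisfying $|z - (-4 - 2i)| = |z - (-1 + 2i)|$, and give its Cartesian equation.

|z - z1| = |z - z2| means z is equidistant from z1 and z2,
i.e. the perpendicular bisector of the segment from (-4, -2) to (-1, 2) (midpoint (-5/2, 0)).
With z = x + yi, square both sides:
(x - (-4))^2 + (y - (-2))^2 = (x - (-1))^2 + (y - 2)^2
The x^2 and y^2 terms cancel: 6x + 8y = 5 - 20 = -15
Simplify: 6x + 8y = -15
Locus: Perpendicular bisector of the segment from (-4, -2) to (-1, 2): the line 6x + 8y = -15


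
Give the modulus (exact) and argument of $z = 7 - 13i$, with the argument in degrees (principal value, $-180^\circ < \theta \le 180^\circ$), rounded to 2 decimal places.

|z| = sqrt(7^2 + (-13)^2) = sqrt(218)
arg(z) = arctan(b/a) = arctan(-13/7) (quadrant-adjusted) = -61.70°


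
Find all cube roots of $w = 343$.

|w| = 343, arg(w) = 0°
Root modulus = 343^(1/3) = 7
Root arguments: θ_k = (0° + 360°k)/3 for k = 0, 1, ..., 2
Roots: 7, -7/2 + (7*sqrt(3)/2)i, -7/2 - (7*sqrt(3)/2)i


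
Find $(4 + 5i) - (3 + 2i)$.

(4 - 3) + (5 - 2)i = 1 + 3i


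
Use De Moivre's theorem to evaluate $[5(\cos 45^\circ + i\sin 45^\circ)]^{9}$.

By De Moivre: z^n = r^n(cos(nθ) + i sin(nθ))
= 5^9(cos(9*45°) + i sin(9*45°))
= 1953125(cos 45° + i sin 45°)
= 1953125*sqrt(2)/2 + (1953125*sqrt(2)/2)i


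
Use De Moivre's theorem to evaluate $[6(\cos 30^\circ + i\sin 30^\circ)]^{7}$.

By De Moivre: z^n = r^n(cos(nθ) + i sin(nθ))
= 6^7(cos(7*30°) + i sin(7*30°))
= 279936(cos 210° + i sin 210°)
= -139968*sqrt(3) - 139968i


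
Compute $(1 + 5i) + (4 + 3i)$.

(1 + 4) + (5 + 3)i = 5 + 8i


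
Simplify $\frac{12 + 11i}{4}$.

Divisor is real, so divide each part by 4:
= 3 + (11/4)i


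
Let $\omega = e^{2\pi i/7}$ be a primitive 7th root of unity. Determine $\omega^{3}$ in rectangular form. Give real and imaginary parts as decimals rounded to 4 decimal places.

ω^3 = e^(2πi·3/7) = e^(i·6π/7)
= cos(6π/7) + i sin(6π/7)
= -0.9010 + 0.4339i


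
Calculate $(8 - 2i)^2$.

(a + bi)^2 = a^2 - b^2 + 2abi
= 8^2 - (-2)^2 + 2*8*(-2)i
= 60 - 32i


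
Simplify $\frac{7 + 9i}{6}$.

Divisor is real, so divide each part by 6:
= 7/6 + (3/2)i


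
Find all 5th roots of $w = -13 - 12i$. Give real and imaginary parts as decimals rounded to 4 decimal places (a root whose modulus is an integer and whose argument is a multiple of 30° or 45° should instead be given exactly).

|w| = sqrt(313) ≈ 17.691806, arg(w) ≈ 222.709390°
Root modulus = sqrt(313)^(1/5) ≈ 1.776456
Root arguments: θ_k = (arg(w) + 360°k)/5 for k = 0, 1, ..., 4
Compute each root as (root modulus)(cos θ_k + i sin θ_k) using full-precision intermediates, then round to 4 decimal places.
Roots: 1.2661 + 1.2461i, -0.7938 + 1.5892i, -1.7568 - 0.2639i, -0.2919 - 1.7523i, 1.5763 - 0.8191i


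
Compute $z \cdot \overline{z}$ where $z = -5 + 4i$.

z * conjugate(z) = |z|^2 = a^2 + b^2
= (-5)^2 + 4^2 = 41


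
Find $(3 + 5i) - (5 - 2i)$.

(3 - 5) + (5 - (-2))i = -2 + 7i


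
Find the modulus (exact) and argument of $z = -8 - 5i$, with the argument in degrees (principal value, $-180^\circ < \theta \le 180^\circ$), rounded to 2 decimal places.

|z| = sqrt((-8)^2 + (-5)^2) = sqrt(89)
arg(z) = arctan(b/a) = arctan(-5/-8) (quadrant-adjusted) = -147.99°


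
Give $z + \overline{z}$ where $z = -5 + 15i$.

z + conjugate(z) = (a + bi) + (a - bi) = 2a
= 2 * (-5) = -10


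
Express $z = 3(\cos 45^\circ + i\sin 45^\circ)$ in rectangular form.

a = r cos θ = 3 * sqrt(2)/2 = 3*sqrt(2)/2
b = r sin θ = 3 * sqrt(2)/2 = 3*sqrt(2)/2
z = 3*sqrt(2)/2 + (3*sqrt(2)/2)i


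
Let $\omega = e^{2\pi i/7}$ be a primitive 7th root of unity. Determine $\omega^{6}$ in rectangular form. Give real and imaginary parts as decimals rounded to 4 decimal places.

ω^6 = e^(2πi·6/7) = e^(i·12π/7)
= cos(12π/7) + i sin(12π/7)
= 0.6235 - 0.7818i
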